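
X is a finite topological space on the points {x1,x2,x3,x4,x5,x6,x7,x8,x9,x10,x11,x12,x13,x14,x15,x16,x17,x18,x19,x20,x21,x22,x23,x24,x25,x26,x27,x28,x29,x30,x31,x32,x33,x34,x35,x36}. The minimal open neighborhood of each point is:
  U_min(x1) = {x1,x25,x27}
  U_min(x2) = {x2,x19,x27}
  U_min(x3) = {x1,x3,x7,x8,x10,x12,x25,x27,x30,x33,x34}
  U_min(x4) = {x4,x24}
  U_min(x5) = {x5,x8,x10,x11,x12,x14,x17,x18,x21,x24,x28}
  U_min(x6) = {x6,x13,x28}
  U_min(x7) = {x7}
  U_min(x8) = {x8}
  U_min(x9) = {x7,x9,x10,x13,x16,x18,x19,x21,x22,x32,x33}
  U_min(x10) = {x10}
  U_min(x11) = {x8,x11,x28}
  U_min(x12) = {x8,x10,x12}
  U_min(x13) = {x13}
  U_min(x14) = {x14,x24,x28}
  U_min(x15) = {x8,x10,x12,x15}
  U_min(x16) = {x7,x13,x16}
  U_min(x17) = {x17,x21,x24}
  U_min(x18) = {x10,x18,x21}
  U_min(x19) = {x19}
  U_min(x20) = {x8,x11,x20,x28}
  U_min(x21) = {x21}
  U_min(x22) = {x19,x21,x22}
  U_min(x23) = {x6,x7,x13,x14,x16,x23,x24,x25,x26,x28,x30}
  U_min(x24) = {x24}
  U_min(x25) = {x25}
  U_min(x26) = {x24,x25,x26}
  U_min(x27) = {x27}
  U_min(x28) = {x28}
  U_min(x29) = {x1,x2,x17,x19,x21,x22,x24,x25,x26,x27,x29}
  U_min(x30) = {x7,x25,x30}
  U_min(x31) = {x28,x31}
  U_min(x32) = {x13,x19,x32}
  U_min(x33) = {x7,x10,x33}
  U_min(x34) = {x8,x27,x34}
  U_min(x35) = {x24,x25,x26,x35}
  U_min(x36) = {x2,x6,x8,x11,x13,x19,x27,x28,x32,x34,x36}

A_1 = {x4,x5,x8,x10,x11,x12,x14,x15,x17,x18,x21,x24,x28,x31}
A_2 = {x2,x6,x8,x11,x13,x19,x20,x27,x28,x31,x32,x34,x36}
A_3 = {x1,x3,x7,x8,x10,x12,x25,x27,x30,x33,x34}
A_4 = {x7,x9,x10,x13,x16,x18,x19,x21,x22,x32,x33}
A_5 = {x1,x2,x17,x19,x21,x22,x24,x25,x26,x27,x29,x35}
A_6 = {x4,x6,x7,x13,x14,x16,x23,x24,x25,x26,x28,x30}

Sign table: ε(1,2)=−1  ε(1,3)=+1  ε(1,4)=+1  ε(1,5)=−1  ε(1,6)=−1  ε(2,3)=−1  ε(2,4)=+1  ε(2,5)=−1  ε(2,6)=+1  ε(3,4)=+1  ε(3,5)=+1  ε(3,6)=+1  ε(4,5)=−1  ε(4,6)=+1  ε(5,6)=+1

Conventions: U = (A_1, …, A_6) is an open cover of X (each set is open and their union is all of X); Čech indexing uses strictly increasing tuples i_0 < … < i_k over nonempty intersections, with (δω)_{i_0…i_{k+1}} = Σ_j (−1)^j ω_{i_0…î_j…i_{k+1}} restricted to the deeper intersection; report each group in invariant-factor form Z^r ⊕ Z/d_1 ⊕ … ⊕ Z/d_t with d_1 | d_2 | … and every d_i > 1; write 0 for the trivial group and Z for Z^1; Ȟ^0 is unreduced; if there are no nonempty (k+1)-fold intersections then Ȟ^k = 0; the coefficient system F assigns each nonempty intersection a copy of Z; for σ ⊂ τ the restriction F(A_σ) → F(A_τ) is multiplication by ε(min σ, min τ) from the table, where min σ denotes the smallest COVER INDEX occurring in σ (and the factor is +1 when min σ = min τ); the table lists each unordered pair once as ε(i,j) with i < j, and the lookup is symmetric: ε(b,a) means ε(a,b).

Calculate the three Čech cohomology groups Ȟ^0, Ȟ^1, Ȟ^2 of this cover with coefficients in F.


nerve simplices:
  A12={x8,x11,x28,x31} A13={x8,x10,x12} A14={x10,x18,x21} A15={x17,x21,x24} A16={x4,x14,x24,x28} A23={x8,x27,x34} A24={x13,x19,x32} A25={x2,x19,x27} A26={x6,x13,x28} A34={x7,x10,x33} A35={x1,x25,x27} A36={x7,x25,x30} A45={x19,x21,x22} A46={x7,x13,x16} A56={x24,x25,x26}
  A123={x8} A126={x28} A134={x10} A145={x21} A156={x24} A235={x27} A245={x19} A246={x13} A346={x7} A356={x25}
C dims 6,15,10; δ0: rk 6, SNF 1^5·2; δ1: rk 9, SNF 1^9
degree 0: 6−6−0 = 0 → Ȟ^0 ≅ 0
degree 1: 15−9−6 = 0 plus torsion [2] → Ȟ^1 ≅ Z/2
degree 2: 10−0−9 = 1 → Ȟ^2 ≅ Z

Ȟ^0 = 0; Ȟ^1 = Z/2; Ȟ^2 = Z


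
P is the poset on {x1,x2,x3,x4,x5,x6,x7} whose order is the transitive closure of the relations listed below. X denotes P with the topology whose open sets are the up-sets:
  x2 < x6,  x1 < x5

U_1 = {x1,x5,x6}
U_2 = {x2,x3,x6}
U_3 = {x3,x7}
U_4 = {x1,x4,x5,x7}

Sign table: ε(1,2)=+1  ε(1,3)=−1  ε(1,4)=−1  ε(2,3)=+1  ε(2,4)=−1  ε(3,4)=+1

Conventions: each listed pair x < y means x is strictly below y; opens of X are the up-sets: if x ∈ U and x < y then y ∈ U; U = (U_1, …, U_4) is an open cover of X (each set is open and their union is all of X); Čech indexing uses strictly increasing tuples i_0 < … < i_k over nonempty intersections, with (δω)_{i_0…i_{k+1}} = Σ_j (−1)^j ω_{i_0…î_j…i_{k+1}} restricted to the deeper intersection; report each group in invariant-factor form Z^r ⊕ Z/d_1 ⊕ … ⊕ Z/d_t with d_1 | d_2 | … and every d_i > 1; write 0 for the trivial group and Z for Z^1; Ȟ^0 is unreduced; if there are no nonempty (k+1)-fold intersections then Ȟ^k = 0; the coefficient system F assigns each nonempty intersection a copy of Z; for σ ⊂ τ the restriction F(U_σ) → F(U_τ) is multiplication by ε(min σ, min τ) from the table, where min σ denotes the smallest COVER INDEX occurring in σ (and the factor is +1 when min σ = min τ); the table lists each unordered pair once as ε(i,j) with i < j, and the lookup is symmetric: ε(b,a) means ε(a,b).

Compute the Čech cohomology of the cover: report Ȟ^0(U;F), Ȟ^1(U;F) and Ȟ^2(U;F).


nonempty overlaps:
  U12={x6} U14={x1,x5} U23={x3} U34={x7}
C dims 4,4; δ0: rk 4, SNF 1^3·2
degree 0: 4−4−0 = 0 → Ȟ^0 ≅ 0
degree 1: 4−0−4 = 0 plus torsion [2] → Ȟ^1 ≅ Z/2
degree 2: 0−0−0 = 0 → Ȟ^2 ≅ 0

Ȟ^0(U;F) ≅ 0, Ȟ^1(U;F) ≅ Z/2, Ȟ^2(U;F) ≅ 0


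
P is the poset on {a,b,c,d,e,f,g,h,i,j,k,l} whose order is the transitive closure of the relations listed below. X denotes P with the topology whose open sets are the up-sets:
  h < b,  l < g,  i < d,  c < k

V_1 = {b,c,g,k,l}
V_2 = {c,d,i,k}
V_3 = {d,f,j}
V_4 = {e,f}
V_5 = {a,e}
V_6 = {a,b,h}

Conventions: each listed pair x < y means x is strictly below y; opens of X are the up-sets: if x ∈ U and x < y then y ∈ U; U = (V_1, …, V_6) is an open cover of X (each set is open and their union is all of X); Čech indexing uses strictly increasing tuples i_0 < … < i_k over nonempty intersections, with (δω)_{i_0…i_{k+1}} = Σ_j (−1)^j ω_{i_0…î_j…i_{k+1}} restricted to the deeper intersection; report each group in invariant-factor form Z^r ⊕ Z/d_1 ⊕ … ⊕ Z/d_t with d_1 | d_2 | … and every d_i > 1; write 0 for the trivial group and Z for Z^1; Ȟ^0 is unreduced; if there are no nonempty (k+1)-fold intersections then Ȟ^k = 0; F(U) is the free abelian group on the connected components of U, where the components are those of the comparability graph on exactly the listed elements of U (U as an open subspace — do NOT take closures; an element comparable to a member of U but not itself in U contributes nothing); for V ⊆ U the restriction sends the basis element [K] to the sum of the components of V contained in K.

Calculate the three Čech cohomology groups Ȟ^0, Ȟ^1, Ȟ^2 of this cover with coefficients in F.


nerve of the cover:
  V12={c,k} V16={b} V23={d} V34={f} V45={e} V56={a}
components per intersection:
  V1: {b} {c,k} {g,l}
  V2: {c,k} {d,i}
  V3: {d} {f} {j}
  V4: {e} {f}
  V5: {a} {e}
  V6: {a} {b,h}
  V12: {c,k}
  V16: {b}
  V23: {d}
  V34: {f}
  V45: {e}
  V56: {a}
C dims 14,6; δ0: rk 6, SNF 1^6
Ȟ^0 = (14 − 6) − 0 = 8, so Ȟ^0 ≅ Z^8
Ȟ^1 = (6 − 0) − 6 = 0, so Ȟ^1 ≅ 0
Ȟ^2 = (0 − 0) − 0 = 0, so Ȟ^2 ≅ 0

Ȟ^0 = Z^8, Ȟ^1 = 0, Ȟ^2 = 0


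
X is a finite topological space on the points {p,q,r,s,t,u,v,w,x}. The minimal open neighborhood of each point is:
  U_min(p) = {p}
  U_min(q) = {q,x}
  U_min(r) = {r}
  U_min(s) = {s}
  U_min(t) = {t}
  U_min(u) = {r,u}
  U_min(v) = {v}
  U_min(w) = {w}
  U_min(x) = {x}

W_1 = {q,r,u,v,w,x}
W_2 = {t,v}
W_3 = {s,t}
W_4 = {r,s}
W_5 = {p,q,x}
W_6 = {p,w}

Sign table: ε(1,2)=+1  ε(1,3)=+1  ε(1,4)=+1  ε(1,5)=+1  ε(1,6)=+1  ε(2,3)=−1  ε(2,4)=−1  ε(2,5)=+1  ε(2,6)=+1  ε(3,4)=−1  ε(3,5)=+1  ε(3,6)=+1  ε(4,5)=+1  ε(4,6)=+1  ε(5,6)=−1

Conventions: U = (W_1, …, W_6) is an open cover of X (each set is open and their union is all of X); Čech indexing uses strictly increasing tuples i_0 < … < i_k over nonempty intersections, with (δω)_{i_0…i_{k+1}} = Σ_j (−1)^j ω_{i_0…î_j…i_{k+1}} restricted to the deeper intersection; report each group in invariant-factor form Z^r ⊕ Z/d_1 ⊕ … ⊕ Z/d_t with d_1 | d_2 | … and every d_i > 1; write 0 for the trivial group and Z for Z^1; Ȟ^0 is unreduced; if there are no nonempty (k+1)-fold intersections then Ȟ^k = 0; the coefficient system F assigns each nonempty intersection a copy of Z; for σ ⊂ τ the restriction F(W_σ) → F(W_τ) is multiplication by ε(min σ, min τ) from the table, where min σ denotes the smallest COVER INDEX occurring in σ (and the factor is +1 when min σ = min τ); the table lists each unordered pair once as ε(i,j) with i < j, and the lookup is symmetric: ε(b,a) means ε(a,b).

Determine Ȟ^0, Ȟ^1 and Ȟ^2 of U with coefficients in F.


nerve of the cover:
  W12={v} W14={r} W15={q,x} W16={w} W23={t} W34={s} W56={p}
C dims 6,7; δ0: rk 6, SNF 1^5·2
Ȟ^0 = (6 − 6) − 0 = 0, so Ȟ^0 ≅ 0
Ȟ^1 = (7 − 0) − 6 = 1 plus torsion [2], so Ȟ^1 ≅ Z ⊕ Z/2
Ȟ^2 = (0 − 0) − 0 = 0, so Ȟ^2 ≅ 0

Ȟ^0 = 0, Ȟ^1 = Z ⊕ Z/2, Ȟ^2 = 0


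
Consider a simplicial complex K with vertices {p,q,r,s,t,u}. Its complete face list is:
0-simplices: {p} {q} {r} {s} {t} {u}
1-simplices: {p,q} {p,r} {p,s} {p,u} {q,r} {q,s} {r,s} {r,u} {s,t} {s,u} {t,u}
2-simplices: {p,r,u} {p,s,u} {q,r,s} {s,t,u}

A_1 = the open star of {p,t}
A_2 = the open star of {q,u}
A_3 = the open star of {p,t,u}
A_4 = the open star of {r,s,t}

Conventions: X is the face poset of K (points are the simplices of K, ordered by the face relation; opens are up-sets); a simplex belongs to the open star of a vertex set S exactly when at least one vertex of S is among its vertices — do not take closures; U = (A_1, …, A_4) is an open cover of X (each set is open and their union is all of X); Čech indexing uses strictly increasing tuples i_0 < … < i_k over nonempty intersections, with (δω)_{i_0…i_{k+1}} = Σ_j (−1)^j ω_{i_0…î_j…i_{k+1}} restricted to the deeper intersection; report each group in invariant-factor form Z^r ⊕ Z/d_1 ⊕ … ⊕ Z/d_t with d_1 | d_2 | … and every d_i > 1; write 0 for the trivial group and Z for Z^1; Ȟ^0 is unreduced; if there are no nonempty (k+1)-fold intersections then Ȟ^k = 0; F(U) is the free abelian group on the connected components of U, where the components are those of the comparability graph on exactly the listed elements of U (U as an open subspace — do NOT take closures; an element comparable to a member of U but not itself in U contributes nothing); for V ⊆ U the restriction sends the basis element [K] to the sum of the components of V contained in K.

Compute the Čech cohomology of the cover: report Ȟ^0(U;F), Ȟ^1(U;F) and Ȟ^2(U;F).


nerve simplices:
  A1={{p},{t},{p,q},{p,r},{p,s},{p,u},{s,t},{t,u},{p,r,u},{p,s,u},{s,t,u}} A2={{q},{u},{p,q},{p,u},{q,r},{q,s},{r,u},{s,u},{t,u},{p,r,u},{p,s,u},{q,r,s},{s,t,u}} A3={{p},{t},{u},{p,q},{p,r},{p,s},{p,u},{r,u},{s,t},{s,u},{t,u},{p,r,u},{p,s,u},{s,t,u}} A4={{r},{s},{t},{p,r},{p,s},{q,r},{q,s},{r,s},{r,u},{s,t},{s,u},{t,u},{p,r,u},{p,s,u},{q,r,s},{s,t,u}}
  A12={{p,q},{p,u},{t,u},{p,r,u},{p,s,u},{s,t,u}} A13={{p},{t},{p,q},{p,r},{p,s},{p,u},{s,t},{t,u},{p,r,u},{p,s,u},{s,t,u}} A14={{t},{p,r},{p,s},{s,t},{t,u},{p,r,u},{p,s,u},{s,t,u}} A23={{u},{p,q},{p,u},{r,u},{s,u},{t,u},{p,r,u},{p,s,u},{s,t,u}} A24={{q,r},{q,s},{r,u},{s,u},{t,u},{p,r,u},{p,s,u},{q,r,s},{s,t,u}} A34={{t},{p,r},{p,s},{r,u},{s,t},{s,u},{t,u},{p,r,u},{p,s,u},{s,t,u}}
  A123={{p,q},{p,u},{t,u},{p,r,u},{p,s,u},{s,t,u}} A124={{t,u},{p,r,u},{p,s,u},{s,t,u}} A134={{t},{p,r},{p,s},{s,t},{t,u},{p,r,u},{p,s,u},{s,t,u}} A234={{r,u},{s,u},{t,u},{p,r,u},{p,s,u},{s,t,u}}
  A1234={{t,u},{p,r,u},{p,s,u},{s,t,u}}
components per intersection:
  A1: {{p},{p,q},{p,r},{p,s},{p,u},{p,r,u},{p,s,u}} {{t},{s,t},{t,u},{s,t,u}}
  A2: {{q},{p,q},{q,r},{q,s},{q,r,s}} {{u},{p,u},{r,u},{s,u},{t,u},{p,r,u},{p,s,u},{s,t,u}}
  A3: {{p},{t},{u},{p,q},{p,r},{p,s},{p,u},{r,u},{s,t},{s,u},{t,u},{p,r,u},{p,s,u},{s,t,u}}
  A4: {{r},{s},{t},{p,r},{p,s},{q,r},{q,s},{r,s},{r,u},{s,t},{s,u},{t,u},{p,r,u},{p,s,u},{q,r,s},{s,t,u}}
  A12: {{p,q}} {{p,u},{p,r,u},{p,s,u}} {{t,u},{s,t,u}}
  A13: {{p},{p,q},{p,r},{p,s},{p,u},{p,r,u},{p,s,u}} {{t},{s,t},{t,u},{s,t,u}}
  A14: {{t},{s,t},{t,u},{s,t,u}} {{p,r},{p,r,u}} {{p,s},{p,s,u}}
  A23: {{u},{p,u},{r,u},{s,u},{t,u},{p,r,u},{p,s,u},{s,t,u}} {{p,q}}
  A24: {{q,r},{q,s},{q,r,s}} {{r,u},{p,r,u}} {{s,u},{t,u},{p,s,u},{s,t,u}}
  A34: {{t},{p,s},{s,t},{s,u},{t,u},{p,s,u},{s,t,u}} {{p,r},{r,u},{p,r,u}}
  A123: {{p,q}} {{p,u},{p,r,u},{p,s,u}} {{t,u},{s,t,u}}
  A124: {{t,u},{s,t,u}} {{p,r,u}} {{p,s,u}}
  A134: {{t},{s,t},{t,u},{s,t,u}} {{p,r},{p,r,u}} {{p,s},{p,s,u}}
  A234: {{r,u},{p,r,u}} {{s,u},{t,u},{p,s,u},{s,t,u}}
  A1234: {{t,u},{s,t,u}} {{p,r,u}} {{p,s,u}}
C dims 6,15,11,3; δ0: rk 5, SNF 1^5; δ1: rk 8, SNF 1^8; δ2: rk 3, SNF 1^3
degree 0: 6−5−0 = 1 → Ȟ^0 ≅ Z
degree 1: 15−8−5 = 2 → Ȟ^1 ≅ Z^2
degree 2: 11−3−8 = 0 → Ȟ^2 ≅ 0

Ȟ^0 = Z, Ȟ^1 = Z^2 and Ȟ^2 = 0


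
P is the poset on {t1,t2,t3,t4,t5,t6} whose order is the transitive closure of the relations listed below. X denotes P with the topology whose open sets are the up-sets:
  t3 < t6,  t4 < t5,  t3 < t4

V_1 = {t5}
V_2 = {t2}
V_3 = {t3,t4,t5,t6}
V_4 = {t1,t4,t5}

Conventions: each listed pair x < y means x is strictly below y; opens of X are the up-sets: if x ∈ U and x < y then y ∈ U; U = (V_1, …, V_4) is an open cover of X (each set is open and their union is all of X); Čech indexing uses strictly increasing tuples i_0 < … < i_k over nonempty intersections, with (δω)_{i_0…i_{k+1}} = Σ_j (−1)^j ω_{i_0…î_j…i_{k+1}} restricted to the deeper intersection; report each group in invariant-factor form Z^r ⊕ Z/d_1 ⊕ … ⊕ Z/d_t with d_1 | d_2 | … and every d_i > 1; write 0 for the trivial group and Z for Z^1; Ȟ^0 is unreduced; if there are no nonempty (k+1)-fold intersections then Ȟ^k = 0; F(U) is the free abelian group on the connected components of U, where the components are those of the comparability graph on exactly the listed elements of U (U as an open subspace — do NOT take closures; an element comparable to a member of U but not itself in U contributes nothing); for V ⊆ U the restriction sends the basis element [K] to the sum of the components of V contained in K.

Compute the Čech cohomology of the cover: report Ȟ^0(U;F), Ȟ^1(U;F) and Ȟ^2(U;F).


cover nerve:
  V13={t5} V14={t5} V34={t4,t5}
  V134={t5}
components per intersection:
  V1: {t5}
  V2: {t2}
  V3: {t3,t4,t5,t6}
  V4: {t1} {t4,t5}
  V13: {t5}
  V14: {t5}
  V34: {t4,t5}
  V134: {t5}
C dims 5,3,1; δ0: rk 2, SNF 1^2; δ1: rk 1, SNF 1^1
Ȟ^0: (5−2)−0=3 ⇒ Z^3
Ȟ^1: (3−1)−2=0 ⇒ 0
Ȟ^2: (1−0)−1=0 ⇒ 0

Ȟ^0(U;F) ≅ Z^3, Ȟ^1(U;F) ≅ 0, Ȟ^2(U;F) ≅ 0


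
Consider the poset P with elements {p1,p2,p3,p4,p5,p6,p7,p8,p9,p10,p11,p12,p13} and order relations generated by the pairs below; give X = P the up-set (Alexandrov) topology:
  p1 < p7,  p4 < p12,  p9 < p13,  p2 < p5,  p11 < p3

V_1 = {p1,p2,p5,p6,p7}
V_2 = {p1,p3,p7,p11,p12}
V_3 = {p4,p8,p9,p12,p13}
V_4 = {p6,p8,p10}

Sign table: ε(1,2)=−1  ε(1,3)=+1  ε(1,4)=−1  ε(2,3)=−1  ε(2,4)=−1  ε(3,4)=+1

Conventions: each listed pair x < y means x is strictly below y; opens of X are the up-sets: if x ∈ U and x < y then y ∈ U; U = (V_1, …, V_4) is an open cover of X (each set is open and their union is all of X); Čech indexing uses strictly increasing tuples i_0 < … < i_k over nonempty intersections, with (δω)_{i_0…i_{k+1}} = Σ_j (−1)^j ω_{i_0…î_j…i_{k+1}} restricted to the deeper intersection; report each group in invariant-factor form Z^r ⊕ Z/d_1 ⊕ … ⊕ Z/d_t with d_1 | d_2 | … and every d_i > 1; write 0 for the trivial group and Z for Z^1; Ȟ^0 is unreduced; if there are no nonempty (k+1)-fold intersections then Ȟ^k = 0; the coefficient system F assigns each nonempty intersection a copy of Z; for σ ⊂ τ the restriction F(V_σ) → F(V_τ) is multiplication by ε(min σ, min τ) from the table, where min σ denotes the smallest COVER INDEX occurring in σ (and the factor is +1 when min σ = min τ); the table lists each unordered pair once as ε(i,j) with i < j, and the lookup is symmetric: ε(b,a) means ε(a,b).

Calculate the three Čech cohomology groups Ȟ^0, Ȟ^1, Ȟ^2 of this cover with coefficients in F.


Ȟ^0(U;F) ≅ 0,  Ȟ^1(U;F) ≅ Z/2,  Ȟ^2(U;F) ≅ 0

nerve of the cover:
  V12={p1,p7} V14={p6} V23={p12} V34={p8}
C dims 4,4; δ0: rk 4, SNF 1^3·2
Ȟ^0 = (4 − 4) − 0 = 0, so Ȟ^0 ≅ 0
Ȟ^1 = (4 − 0) − 4 = 0 plus torsion [2], so Ȟ^1 ≅ Z/2
Ȟ^2 = (0 − 0) − 0 = 0, so Ȟ^2 ≅ 0


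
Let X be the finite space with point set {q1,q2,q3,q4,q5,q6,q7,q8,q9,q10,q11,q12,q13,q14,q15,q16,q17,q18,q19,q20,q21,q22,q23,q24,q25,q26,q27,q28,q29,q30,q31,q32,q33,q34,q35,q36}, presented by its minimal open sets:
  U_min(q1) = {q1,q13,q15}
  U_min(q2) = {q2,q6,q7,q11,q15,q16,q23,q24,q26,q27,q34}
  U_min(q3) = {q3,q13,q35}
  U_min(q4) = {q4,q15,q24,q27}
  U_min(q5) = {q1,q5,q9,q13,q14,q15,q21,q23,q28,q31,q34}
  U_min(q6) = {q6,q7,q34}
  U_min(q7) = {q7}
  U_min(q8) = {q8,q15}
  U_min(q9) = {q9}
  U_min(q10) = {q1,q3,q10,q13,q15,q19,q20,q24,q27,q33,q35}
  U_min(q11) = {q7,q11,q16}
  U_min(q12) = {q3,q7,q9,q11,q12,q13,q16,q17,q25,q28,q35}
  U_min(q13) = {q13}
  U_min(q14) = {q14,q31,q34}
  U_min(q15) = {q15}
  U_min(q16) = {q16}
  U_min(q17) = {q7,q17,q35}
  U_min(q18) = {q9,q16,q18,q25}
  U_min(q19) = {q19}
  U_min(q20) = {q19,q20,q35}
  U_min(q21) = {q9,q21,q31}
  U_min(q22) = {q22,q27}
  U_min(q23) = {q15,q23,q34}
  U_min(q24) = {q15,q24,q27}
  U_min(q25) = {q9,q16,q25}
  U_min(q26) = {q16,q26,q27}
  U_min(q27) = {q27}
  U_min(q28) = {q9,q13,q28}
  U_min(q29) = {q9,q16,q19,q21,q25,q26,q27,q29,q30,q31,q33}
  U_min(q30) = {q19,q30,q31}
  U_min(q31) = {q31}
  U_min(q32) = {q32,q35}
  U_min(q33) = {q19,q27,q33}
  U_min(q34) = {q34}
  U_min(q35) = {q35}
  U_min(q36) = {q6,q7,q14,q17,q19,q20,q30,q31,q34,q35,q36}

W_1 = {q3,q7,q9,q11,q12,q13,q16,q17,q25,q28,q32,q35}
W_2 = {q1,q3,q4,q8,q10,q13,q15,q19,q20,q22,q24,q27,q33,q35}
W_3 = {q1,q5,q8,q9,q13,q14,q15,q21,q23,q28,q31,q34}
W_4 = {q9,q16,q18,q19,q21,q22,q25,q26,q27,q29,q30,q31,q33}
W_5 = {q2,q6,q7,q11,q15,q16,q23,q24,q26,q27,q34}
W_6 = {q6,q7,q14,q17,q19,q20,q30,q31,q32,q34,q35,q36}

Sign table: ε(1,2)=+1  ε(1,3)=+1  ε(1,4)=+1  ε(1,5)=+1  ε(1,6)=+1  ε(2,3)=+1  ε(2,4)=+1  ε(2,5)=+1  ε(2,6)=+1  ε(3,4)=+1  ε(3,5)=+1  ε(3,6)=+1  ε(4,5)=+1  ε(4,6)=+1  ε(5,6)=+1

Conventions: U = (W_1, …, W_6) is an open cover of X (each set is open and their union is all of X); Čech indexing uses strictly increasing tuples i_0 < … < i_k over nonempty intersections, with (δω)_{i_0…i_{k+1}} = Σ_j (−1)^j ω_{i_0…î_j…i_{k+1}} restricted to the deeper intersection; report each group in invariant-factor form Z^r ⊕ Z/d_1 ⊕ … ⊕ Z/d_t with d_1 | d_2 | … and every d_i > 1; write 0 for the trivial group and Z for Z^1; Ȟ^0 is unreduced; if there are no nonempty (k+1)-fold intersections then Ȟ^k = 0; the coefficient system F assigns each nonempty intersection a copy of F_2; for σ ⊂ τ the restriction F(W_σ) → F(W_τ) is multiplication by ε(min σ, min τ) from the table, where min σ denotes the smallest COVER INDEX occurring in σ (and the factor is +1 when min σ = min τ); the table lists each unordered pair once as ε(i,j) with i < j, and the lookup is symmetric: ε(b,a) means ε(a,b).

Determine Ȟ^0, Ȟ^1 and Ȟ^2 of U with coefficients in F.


Ȟ^0(U;F) ≅ Z/2, Ȟ^1(U;F) ≅ Z/2 and Ȟ^2(U;F) ≅ Z/2

intersection data:
  W12={q3,q13,q35} W13={q9,q13,q28} W14={q9,q16,q25} W15={q7,q11,q16} W16={q7,q17,q32,q35} W23={q1,q8,q13,q15} W24={q19,q22,q27,q33} W25={q15,q24,q27} W26={q19,q20,q35} W34={q9,q21,q31} W35={q15,q23,q34} W36={q14,q31,q34} W45={q16,q26,q27} W46={q19,q30,q31} W56={q6,q7,q34}
  W123={q13} W126={q35} W134={q9} W145={q16} W156={q7} W235={q15} W245={q27} W246={q19} W346={q31} W356={q34}
C dims 6,15,10; δ0: rk_F2 5; δ1: rk_F2 9
Ȟ^0 = (6 − 5) − 0 = 1, so Ȟ^0 ≅ Z/2
Ȟ^1 = (15 − 9) − 5 = 1, so Ȟ^1 ≅ Z/2
Ȟ^2 = (10 − 0) − 9 = 1, so Ȟ^2 ≅ Z/2


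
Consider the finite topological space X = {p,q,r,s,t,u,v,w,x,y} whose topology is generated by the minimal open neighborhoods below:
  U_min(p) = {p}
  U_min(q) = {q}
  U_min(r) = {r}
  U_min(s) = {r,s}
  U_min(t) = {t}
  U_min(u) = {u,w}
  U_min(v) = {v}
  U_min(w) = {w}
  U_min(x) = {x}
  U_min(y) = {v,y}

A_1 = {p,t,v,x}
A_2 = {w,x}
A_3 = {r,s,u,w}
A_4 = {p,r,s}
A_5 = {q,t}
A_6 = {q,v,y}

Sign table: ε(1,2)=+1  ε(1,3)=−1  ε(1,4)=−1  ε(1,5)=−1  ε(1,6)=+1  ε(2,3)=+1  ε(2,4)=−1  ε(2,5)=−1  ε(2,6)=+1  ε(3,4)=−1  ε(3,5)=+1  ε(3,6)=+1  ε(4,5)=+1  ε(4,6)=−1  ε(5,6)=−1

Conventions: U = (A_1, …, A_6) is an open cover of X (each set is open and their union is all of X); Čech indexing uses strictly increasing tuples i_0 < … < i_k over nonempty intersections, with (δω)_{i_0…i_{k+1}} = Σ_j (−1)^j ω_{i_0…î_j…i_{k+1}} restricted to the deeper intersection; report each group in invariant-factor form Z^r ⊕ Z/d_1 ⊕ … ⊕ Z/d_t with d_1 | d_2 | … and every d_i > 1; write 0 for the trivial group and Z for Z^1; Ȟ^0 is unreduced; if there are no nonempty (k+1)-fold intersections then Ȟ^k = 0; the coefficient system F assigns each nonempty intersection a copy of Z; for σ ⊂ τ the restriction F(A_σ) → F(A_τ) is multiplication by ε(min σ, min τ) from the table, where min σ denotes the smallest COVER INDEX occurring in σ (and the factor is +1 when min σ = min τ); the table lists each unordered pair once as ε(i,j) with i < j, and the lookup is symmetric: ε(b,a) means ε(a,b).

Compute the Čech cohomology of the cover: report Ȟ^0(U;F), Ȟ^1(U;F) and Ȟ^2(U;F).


cover nerve:
  A12={x} A14={p} A15={t} A16={v} A23={w} A34={r,s} A56={q}
C dims 6,7; δ0: rk 5, SNF 1^5
Ȟ^0: (6−5)−0=1 ⇒ Z
Ȟ^1: (7−0)−5=2 ⇒ Z^2
Ȟ^2: (0−0)−0=0 ⇒ 0

Ȟ^0 = Z, Ȟ^1 = Z^2, Ȟ^2 = 0


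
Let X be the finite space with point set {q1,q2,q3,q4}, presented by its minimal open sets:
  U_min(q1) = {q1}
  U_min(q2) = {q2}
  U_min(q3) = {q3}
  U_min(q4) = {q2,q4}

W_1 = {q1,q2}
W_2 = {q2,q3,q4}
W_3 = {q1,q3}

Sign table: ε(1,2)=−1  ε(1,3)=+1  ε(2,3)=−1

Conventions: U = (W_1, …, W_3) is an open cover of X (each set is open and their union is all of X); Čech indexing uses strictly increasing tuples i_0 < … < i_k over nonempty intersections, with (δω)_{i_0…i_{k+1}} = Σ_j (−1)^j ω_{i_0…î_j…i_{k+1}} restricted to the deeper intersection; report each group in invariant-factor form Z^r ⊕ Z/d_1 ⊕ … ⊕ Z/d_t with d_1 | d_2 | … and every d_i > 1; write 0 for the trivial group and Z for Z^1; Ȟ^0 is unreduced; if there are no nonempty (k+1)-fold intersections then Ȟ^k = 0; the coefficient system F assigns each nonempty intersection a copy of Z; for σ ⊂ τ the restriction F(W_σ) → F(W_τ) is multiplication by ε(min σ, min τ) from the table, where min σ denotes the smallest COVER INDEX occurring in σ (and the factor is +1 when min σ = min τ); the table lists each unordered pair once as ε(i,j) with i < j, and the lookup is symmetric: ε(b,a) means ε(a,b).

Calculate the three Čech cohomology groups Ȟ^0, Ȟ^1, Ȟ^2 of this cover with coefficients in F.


nerve simplices:
  W12={q2} W13={q1} W23={q3}
C dims 3,3; δ0: rk 2, SNF 1^2
degree 0: 3−2−0 = 1 → Ȟ^0 ≅ Z
degree 1: 3−0−2 = 1 → Ȟ^1 ≅ Z
degree 2: 0−0−0 = 0 → Ȟ^2 ≅ 0

Ȟ^0 ≅ Z; Ȟ^1 ≅ Z; Ȟ^2 ≅ 0


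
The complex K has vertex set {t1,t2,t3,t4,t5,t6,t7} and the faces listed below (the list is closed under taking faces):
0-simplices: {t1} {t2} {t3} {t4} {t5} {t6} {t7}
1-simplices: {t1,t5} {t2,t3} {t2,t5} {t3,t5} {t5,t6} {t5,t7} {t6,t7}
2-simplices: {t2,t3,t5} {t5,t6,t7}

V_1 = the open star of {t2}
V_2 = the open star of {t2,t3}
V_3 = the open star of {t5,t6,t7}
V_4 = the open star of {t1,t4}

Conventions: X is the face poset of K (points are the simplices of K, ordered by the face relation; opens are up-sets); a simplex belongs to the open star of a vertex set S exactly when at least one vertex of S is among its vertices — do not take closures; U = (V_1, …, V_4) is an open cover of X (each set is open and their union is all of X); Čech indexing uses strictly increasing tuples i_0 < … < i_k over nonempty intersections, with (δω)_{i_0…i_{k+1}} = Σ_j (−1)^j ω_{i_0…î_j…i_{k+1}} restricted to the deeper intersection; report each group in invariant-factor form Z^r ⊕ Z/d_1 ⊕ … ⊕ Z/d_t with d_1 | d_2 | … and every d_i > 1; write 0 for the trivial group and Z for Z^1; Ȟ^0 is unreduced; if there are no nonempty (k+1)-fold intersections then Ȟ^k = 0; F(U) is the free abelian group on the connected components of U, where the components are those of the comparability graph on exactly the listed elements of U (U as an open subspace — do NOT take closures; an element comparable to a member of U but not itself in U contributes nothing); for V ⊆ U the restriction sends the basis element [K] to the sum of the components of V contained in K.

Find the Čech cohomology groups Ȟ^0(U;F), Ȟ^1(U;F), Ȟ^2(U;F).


Ȟ^0 ≅ Z^2, Ȟ^1 ≅ 0 and Ȟ^2 ≅ 0

nerve simplices:
  V1={{t2},{t2,t3},{t2,t5},{t2,t3,t5}} V2={{t2},{t3},{t2,t3},{t2,t5},{t3,t5},{t2,t3,t5}} V3={{t5},{t6},{t7},{t1,t5},{t2,t5},{t3,t5},{t5,t6},{t5,t7},{t6,t7},{t2,t3,t5},{t5,t6,t7}} V4={{t1},{t4},{t1,t5}}
  V12={{t2},{t2,t3},{t2,t5},{t2,t3,t5}} V13={{t2,t5},{t2,t3,t5}} V23={{t2,t5},{t3,t5},{t2,t3,t5}} V34={{t1,t5}}
  V123={{t2,t5},{t2,t3,t5}}
components per intersection:
  V1: {{t2},{t2,t3},{t2,t5},{t2,t3,t5}}
  V2: {{t2},{t3},{t2,t3},{t2,t5},{t3,t5},{t2,t3,t5}}
  V3: {{t5},{t6},{t7},{t1,t5},{t2,t5},{t3,t5},{t5,t6},{t5,t7},{t6,t7},{t2,t3,t5},{t5,t6,t7}}
  V4: {{t1},{t1,t5}} {{t4}}
  V12: {{t2},{t2,t3},{t2,t5},{t2,t3,t5}}
  V13: {{t2,t5},{t2,t3,t5}}
  V23: {{t2,t5},{t3,t5},{t2,t3,t5}}
  V34: {{t1,t5}}
  V123: {{t2,t5},{t2,t3,t5}}
C dims 5,4,1; δ0: rk 3, SNF 1^3; δ1: rk 1, SNF 1^1
degree 0: 5−3−0 = 2 → Ȟ^0 ≅ Z^2
degree 1: 4−1−3 = 0 → Ȟ^1 ≅ 0
degree 2: 1−0−1 = 0 → Ȟ^2 ≅ 0


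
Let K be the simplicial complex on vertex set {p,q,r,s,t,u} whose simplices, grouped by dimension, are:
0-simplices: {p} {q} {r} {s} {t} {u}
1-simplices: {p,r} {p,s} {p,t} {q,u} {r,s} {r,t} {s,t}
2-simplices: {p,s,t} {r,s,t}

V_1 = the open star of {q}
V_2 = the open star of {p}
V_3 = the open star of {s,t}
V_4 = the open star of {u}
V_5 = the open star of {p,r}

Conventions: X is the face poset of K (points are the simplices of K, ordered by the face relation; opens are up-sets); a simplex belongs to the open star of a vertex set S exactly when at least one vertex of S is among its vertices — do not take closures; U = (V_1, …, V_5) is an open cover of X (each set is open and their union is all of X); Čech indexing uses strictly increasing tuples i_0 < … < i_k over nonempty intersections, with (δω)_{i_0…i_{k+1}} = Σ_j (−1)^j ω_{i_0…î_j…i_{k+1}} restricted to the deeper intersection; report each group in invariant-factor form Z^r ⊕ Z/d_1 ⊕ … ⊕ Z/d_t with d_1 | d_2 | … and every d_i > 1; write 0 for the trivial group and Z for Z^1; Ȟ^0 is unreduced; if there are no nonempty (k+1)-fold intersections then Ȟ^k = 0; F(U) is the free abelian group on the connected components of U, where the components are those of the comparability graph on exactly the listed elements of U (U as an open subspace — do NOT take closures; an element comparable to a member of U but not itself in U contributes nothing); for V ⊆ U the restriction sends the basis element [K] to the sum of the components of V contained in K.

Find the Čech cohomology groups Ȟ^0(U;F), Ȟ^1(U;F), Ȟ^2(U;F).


Ȟ^0 = Z^2, Ȟ^1 = Z, Ȟ^2 = 0

nonempty overlaps:
  V1={{q},{q,u}} V2={{p},{p,r},{p,s},{p,t},{p,s,t}} V3={{s},{t},{p,s},{p,t},{r,s},{r,t},{s,t},{p,s,t},{r,s,t}} V4={{u},{q,u}} V5={{p},{r},{p,r},{p,s},{p,t},{r,s},{r,t},{p,s,t},{r,s,t}}
  V14={{q,u}} V23={{p,s},{p,t},{p,s,t}} V25={{p},{p,r},{p,s},{p,t},{p,s,t}} V35={{p,s},{p,t},{r,s},{r,t},{p,s,t},{r,s,t}}
  V235={{p,s},{p,t},{p,s,t}}
components per intersection:
  V1: {{q},{q,u}}
  V2: {{p},{p,r},{p,s},{p,t},{p,s,t}}
  V3: {{s},{t},{p,s},{p,t},{r,s},{r,t},{s,t},{p,s,t},{r,s,t}}
  V4: {{u},{q,u}}
  V5: {{p},{r},{p,r},{p,s},{p,t},{r,s},{r,t},{p,s,t},{r,s,t}}
  V14: {{q,u}}
  V23: {{p,s},{p,t},{p,s,t}}
  V25: {{p},{p,r},{p,s},{p,t},{p,s,t}}
  V35: {{p,s},{p,t},{p,s,t}} {{r,s},{r,t},{r,s,t}}
  V235: {{p,s},{p,t},{p,s,t}}
C dims 5,5,1; δ0: rk 3, SNF 1^3; δ1: rk 1, SNF 1^1
degree 0: 5−3−0 = 2 → Ȟ^0 ≅ Z^2
degree 1: 5−1−3 = 1 → Ȟ^1 ≅ Z
degree 2: 1−0−1 = 0 → Ȟ^2 ≅ 0


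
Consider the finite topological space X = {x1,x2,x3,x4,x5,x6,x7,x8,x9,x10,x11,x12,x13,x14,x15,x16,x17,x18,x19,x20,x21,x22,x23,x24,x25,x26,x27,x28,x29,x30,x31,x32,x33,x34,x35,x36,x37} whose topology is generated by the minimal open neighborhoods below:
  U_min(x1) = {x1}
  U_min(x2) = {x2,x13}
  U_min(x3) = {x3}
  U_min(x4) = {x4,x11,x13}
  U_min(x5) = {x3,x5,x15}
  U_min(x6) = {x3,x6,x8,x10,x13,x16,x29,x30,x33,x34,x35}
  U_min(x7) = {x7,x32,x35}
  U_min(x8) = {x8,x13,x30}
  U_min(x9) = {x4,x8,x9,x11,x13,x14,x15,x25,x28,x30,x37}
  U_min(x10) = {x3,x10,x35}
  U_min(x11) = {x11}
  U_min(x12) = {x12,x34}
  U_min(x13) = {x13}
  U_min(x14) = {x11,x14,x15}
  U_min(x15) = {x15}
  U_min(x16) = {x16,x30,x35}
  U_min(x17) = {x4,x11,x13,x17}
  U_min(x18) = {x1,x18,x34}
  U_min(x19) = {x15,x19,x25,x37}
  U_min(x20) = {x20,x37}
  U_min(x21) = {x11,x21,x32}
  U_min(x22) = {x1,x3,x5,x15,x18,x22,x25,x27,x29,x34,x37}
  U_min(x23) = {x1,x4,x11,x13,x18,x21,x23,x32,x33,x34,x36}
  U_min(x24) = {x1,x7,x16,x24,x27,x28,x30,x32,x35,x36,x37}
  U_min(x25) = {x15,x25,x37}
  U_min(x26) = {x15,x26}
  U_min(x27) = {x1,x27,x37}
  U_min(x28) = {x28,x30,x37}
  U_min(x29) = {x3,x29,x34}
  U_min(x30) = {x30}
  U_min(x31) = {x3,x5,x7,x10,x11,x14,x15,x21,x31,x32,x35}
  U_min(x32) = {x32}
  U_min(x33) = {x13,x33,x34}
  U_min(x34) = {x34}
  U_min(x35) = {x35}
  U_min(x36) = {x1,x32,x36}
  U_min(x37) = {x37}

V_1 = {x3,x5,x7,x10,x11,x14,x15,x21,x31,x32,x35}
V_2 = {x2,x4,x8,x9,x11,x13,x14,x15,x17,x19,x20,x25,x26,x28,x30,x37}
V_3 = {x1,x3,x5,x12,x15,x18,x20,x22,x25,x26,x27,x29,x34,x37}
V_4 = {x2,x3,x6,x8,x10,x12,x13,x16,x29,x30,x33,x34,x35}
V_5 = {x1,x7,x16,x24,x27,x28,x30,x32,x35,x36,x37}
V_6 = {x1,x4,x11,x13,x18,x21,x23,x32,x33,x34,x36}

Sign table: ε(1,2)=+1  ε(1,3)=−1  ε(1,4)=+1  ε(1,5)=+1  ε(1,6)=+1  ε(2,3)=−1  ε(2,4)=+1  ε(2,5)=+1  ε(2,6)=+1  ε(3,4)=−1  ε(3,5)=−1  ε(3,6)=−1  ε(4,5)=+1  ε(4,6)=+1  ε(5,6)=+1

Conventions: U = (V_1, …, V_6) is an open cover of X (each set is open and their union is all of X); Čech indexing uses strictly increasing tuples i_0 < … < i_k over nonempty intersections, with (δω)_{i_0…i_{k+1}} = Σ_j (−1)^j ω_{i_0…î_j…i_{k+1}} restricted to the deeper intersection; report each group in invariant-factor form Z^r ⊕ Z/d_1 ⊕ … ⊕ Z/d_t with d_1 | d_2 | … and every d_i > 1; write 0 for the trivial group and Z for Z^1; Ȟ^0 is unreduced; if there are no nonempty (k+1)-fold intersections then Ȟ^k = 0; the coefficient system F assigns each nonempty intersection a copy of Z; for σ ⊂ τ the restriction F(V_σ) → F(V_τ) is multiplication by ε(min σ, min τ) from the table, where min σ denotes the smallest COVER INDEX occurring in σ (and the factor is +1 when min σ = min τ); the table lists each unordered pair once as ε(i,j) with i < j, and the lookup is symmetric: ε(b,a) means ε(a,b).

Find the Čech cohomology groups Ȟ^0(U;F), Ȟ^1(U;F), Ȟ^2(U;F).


Ȟ^0 ≅ Z, Ȟ^1 ≅ 0 and Ȟ^2 ≅ Z/2

cover nerve:
  V12={x11,x14,x15} V13={x3,x5,x15} V14={x3,x10,x35} V15={x7,x32,x35} V16={x11,x21,x32} V23={x15,x20,x25,x26,x37} V24={x2,x8,x13,x30} V25={x28,x30,x37} V26={x4,x11,x13} V34={x3,x12,x29,x34} V35={x1,x27,x37} V36={x1,x18,x34} V45={x16,x30,x35} V46={x13,x33,x34} V56={x1,x32,x36}
  V123={x15} V126={x11} V134={x3} V145={x35} V156={x32} V235={x37} V245={x30} V246={x13} V346={x34} V356={x1}
C dims 6,15,10; δ0: rk 5, SNF 1^5; δ1: rk 10, SNF 1^9·2
Ȟ^0: (6−5)−0=1 ⇒ Z
Ȟ^1: (15−10)−5=0 ⇒ 0
Ȟ^2: (10−0)−10=0 plus torsion [2] ⇒ Z/2


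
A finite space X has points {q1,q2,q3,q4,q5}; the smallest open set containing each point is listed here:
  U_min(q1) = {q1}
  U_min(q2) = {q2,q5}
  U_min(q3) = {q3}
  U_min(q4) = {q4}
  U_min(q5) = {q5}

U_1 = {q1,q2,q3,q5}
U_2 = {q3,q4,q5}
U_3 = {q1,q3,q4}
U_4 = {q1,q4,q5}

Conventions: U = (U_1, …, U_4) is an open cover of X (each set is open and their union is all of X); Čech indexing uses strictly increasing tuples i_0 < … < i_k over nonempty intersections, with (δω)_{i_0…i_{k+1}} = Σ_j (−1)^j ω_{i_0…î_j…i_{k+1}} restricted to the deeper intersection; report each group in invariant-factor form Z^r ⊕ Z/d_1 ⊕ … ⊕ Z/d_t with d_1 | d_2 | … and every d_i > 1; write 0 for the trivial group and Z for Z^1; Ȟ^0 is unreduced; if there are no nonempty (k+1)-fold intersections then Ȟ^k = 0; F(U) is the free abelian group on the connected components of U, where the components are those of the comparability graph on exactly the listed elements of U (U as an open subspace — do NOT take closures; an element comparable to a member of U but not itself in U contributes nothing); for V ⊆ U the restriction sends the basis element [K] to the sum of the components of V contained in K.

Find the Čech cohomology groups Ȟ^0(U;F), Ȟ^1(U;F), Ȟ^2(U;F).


nonempty intersections:
  U12={q3,q5} U13={q1,q3} U14={q1,q5} U23={q3,q4} U24={q4,q5} U34={q1,q4}
  U123={q3} U124={q5} U134={q1} U234={q4}
components per intersection:
  U1: {q1} {q2,q5} {q3}
  U2: {q3} {q4} {q5}
  U3: {q1} {q3} {q4}
  U4: {q1} {q4} {q5}
  U12: {q3} {q5}
  U13: {q1} {q3}
  U14: {q1} {q5}
  U23: {q3} {q4}
  U24: {q4} {q5}
  U34: {q1} {q4}
  U123: {q3}
  U124: {q5}
  U134: {q1}
  U234: {q4}
C dims 12,12,4; δ0: rk 8, SNF 1^8; δ1: rk 4, SNF 1^4
Ȟ^0: (12−8)−0=4 ⇒ Z^4
Ȟ^1: (12−4)−8=0 ⇒ 0
Ȟ^2: (4−0)−4=0 ⇒ 0

Ȟ^0 = Z^4,  Ȟ^1 = 0,  Ȟ^2 = 0


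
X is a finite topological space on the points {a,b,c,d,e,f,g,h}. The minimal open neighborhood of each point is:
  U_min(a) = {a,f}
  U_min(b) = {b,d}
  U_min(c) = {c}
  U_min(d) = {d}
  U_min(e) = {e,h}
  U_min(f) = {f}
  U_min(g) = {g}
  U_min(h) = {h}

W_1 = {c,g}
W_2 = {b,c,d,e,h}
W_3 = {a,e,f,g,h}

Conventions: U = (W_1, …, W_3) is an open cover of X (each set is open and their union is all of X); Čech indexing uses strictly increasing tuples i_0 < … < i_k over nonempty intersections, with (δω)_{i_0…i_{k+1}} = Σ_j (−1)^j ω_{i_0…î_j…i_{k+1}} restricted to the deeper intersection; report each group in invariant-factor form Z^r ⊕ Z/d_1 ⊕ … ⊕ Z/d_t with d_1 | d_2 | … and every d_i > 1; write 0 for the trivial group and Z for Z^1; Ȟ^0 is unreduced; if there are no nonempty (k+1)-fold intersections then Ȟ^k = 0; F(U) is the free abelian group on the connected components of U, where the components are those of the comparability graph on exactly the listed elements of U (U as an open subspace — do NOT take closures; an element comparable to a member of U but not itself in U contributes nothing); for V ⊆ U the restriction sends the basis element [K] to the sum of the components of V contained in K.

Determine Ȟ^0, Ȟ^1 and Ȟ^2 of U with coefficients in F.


nerve simplices:
  W12={c} W13={g} W23={e,h}
components per intersection:
  W1: {c} {g}
  W2: {b,d} {c} {e,h}
  W3: {a,f} {e,h} {g}
  W12: {c}
  W13: {g}
  W23: {e,h}
C dims 8,3; δ0: rk 3, SNF 1^3
degree 0: 8−3−0 = 5 → Ȟ^0 ≅ Z^5
degree 1: 3−0−3 = 0 → Ȟ^1 ≅ 0
degree 2: 0−0−0 = 0 → Ȟ^2 ≅ 0

Ȟ^0 ≅ Z^5,  Ȟ^1 ≅ 0,  Ȟ^2 ≅ 0


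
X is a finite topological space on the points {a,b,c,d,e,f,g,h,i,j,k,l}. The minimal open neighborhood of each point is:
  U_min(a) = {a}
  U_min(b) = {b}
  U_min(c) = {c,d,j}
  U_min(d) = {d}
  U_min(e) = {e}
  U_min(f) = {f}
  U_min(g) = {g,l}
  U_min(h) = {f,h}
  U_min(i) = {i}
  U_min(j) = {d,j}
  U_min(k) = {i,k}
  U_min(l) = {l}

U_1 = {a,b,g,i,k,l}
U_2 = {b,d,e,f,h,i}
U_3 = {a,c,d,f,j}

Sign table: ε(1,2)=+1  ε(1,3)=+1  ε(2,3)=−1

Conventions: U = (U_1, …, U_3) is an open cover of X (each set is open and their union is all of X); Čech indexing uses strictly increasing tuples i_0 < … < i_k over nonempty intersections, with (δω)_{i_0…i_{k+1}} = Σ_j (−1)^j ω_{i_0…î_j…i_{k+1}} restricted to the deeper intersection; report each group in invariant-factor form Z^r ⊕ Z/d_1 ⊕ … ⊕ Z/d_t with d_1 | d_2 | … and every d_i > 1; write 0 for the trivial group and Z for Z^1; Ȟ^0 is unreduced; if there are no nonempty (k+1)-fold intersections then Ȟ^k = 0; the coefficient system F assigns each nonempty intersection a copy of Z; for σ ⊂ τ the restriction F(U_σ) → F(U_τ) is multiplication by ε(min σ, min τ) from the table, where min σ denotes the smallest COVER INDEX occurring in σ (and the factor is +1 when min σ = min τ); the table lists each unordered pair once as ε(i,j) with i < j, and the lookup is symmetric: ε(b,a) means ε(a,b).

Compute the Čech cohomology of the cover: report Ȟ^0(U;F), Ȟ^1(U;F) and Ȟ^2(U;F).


Ȟ^0(U;F) ≅ 0, Ȟ^1(U;F) ≅ Z/2 and Ȟ^2(U;F) ≅ 0

intersection data:
  U12={b,i} U13={a} U23={d,f}
C dims 3,3; δ0: rk 3, SNF 1^2·2
Ȟ^0 = (3 − 3) − 0 = 0, so Ȟ^0 ≅ 0
Ȟ^1 = (3 − 0) − 3 = 0 plus torsion [2], so Ȟ^1 ≅ Z/2
Ȟ^2 = (0 − 0) − 0 = 0, so Ȟ^2 ≅ 0


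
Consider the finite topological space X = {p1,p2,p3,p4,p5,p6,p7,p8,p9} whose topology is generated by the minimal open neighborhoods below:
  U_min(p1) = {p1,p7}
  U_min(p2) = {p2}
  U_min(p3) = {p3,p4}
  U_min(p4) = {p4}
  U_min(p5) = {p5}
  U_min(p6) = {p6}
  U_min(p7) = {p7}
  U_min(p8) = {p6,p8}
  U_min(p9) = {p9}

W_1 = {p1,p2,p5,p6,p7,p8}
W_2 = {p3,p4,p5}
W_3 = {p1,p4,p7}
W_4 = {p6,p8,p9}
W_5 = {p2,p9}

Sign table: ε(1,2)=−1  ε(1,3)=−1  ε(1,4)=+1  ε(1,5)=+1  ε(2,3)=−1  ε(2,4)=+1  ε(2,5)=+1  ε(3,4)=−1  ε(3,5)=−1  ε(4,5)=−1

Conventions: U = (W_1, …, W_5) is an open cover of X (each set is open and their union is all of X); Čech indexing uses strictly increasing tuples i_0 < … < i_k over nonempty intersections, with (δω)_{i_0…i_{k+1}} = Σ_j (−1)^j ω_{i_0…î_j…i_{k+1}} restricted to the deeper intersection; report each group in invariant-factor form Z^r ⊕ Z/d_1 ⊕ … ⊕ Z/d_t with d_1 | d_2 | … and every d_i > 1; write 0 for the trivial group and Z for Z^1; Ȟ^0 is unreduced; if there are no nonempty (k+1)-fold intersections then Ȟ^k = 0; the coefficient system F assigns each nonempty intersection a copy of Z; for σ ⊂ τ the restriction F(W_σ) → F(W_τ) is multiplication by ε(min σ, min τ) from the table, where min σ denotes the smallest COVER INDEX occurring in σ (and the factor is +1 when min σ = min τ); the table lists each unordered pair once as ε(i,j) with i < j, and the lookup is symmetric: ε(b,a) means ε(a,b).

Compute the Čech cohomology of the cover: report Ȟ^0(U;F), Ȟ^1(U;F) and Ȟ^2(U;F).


Ȟ^0 = 0, Ȟ^1 = Z ⊕ Z/2, Ȟ^2 = 0

nerve of the cover:
  W12={p5} W13={p1,p7} W14={p6,p8} W15={p2} W23={p4} W45={p9}
C dims 5,6; δ0: rk 5, SNF 1^4·2
Ȟ^0 = (5 − 5) − 0 = 0, so Ȟ^0 ≅ 0
Ȟ^1 = (6 − 0) − 5 = 1 plus torsion [2], so Ȟ^1 ≅ Z ⊕ Z/2
Ȟ^2 = (0 − 0) − 0 = 0, so Ȟ^2 ≅ 0


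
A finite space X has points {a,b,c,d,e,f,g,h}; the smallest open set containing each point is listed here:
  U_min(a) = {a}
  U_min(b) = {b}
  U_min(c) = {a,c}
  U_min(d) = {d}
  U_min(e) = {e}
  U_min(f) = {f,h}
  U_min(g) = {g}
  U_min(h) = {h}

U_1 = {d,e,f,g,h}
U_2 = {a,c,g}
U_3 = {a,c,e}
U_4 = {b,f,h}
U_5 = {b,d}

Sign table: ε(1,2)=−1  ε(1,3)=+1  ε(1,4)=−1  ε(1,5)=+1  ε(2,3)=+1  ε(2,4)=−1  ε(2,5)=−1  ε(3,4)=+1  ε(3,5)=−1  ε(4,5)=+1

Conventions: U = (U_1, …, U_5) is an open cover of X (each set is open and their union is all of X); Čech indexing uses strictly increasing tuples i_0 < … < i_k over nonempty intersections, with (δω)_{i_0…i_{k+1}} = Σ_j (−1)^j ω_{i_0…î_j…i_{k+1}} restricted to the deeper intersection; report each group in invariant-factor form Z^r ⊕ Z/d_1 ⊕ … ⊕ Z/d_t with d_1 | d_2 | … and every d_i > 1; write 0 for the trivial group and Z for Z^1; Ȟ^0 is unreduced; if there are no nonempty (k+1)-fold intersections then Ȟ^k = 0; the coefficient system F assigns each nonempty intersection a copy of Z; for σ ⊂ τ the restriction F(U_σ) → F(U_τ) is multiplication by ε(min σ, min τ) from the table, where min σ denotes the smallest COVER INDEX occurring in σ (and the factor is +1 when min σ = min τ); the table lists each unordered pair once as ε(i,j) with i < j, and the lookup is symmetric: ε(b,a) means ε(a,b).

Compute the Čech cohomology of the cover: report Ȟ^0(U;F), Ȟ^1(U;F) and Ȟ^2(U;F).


nonempty overlaps:
  U12={g} U13={e} U14={f,h} U15={d} U23={a,c} U45={b}
C dims 5,6; δ0: rk 5, SNF 1^4·2
degree 0: 5−5−0 = 0 → Ȟ^0 ≅ 0
degree 1: 6−0−5 = 1 plus torsion [2] → Ȟ^1 ≅ Z ⊕ Z/2
degree 2: 0−0−0 = 0 → Ȟ^2 ≅ 0

Ȟ^0 = 0, Ȟ^1 = Z ⊕ Z/2 and Ȟ^2 = 0
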